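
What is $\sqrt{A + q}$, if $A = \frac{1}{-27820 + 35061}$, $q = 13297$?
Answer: $\frac{\sqrt{697189388298}}{7241} \approx 115.31$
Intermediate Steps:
$A = \frac{1}{7241} \approx 0.0001381$
$\sqrt{A + q} = \sqrt{\frac{1}{7241} + 13297} = \sqrt{\frac{96283578}{7241}} = \frac{\sqrt{697189388298}}{7241}$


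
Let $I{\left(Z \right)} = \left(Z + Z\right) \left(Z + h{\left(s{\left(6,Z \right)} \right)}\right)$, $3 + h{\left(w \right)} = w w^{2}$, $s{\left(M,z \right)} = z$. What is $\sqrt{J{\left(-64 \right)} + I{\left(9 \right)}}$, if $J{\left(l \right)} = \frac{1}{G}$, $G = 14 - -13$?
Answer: $\frac{\sqrt{1071633}}{9} \approx 115.02$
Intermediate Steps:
$h{\left(w \right)} = -3 + w^{3}$ ($h{\left(w \right)} = -3 + w w^{2} = -3 + w^{3}$)
$G = 27$ ($G = 14 + 13 = 27$)
$I{\left(Z \right)} = 2 Z \left(-3 + Z + Z^{3}\right)$ ($I{\left(Z \right)} = \left(Z + Z\right) \left(Z + \left(-3 + Z^{3}\right)\right) = 2 Z \left(-3 + Z + Z^{3}\right)$)
$J{\left(l \right)} = \frac{1}{27}$
$\sqrt{J{\left(-64 \right)} + I{\left(9 \right)}} = \sqrt{\frac{1}{27} + 2 \cdot 9 \left(-3 + 9 + 9^{3}\right)} = \sqrt{\frac{1}{27} + 2 \cdot 9 \left(-3 + 9 + 729\right)} = \sqrt{\frac{1}{27} + 2 \cdot 9 \cdot 735} = \sqrt{\frac{1}{27} + 13230} = \sqrt{\frac{357211}{27}} = \frac{\sqrt{1071633}}{9}$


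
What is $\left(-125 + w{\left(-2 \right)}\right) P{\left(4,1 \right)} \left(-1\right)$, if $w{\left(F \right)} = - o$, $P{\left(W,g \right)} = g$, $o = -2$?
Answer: $123$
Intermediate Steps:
$w{\left(F \right)} = 2$ ($w{\left(F \right)} = \left(-1\right) \left(-2\right) = 2$)
$\left(-125 + w{\left(-2 \right)}\right) P{\left(4,1 \right)} \left(-1\right) = \left(-125 + 2\right) 1 \left(-1\right) = \left(-123\right) \left(-1\right) = 123$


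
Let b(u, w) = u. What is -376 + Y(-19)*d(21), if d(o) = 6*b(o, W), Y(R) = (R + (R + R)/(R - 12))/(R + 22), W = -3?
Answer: -34798/31 ≈ -1122.5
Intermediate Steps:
Y(R) = (R + 2*R/(-12 + R))/(22 + R) (Y(R) = (R + (2*R)/(-12 + R))/(22 + R) = (R + 2*R/(-12 + R))/(22 + R))
d(o) = 6*o
-376 + Y(-19)*d(21) = -376 + (-19*(-10 - 19)/(-264 + (-19)² + 10*(-19)))*(6*21) = -376 - 19*(-29)/(-264 + 361 - 190)*126 = -376 - 19*(-29)/(-93)*126 = -376 - 19*(-1/93)*(-29)*126 = -376 - 551/93*126 = -376 - 23142/31 = -34798/31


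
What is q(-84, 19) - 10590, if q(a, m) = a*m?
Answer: -12186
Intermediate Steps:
q(-84, 19) - 10590 = -84*19 - 10590 = -1596 - 10590 = -12186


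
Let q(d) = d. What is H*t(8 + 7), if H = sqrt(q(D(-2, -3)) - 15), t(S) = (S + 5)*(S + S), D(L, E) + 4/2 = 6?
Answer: 600*I*sqrt(11) ≈ 1990.0*I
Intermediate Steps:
D(L, E) = 4 (D(L, E) = -2 + 6 = 4)
t(S) = 2*S*(5 + S) (t(S) = (5 + S)*(2*S) = 2*S*(5 + S))
H = I*sqrt(11) (H = sqrt(4 - 15) = sqrt(-11) = I*sqrt(11) ≈ 3.3166*I)
H*t(8 + 7) = (I*sqrt(11))*(2*(8 + 7)*(5 + (8 + 7))) = (I*sqrt(11))*(2*15*(5 + 15)) = (I*sqrt(11))*(2*15*20) = (I*sqrt(11))*600 = 600*I*sqrt(11)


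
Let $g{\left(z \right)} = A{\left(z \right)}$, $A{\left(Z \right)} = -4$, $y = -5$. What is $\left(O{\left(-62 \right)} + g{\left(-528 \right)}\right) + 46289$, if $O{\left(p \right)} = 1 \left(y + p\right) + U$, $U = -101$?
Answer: $46117$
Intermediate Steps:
$g{\left(z \right)} = -4$
$O{\left(p \right)} = -106 + p$ ($O{\left(p \right)} = 1 \left(-5 + p\right) - 101 = \left(-5 + p\right) - 101 = -106 + p$)
$\left(O{\left(-62 \right)} + g{\left(-528 \right)}\right) + 46289 = \left(\left(-106 - 62\right) - 4\right) + 46289 = \left(-168 - 4\right) + 46289 = -172 + 46289 = 46117$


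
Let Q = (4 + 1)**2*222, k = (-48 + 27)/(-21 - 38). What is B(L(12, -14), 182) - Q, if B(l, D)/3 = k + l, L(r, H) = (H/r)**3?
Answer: -23592101/4248 ≈ -5553.7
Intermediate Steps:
L(r, H) = H**3/r**3
k = 21/59 (k = -21/(-59) = -21*(-1/59) = 21/59 ≈ 0.35593)
B(l, D) = 63/59 + 3*l (B(l, D) = 3*(21/59 + l) = 63/59 + 3*l)
Q = 5550 (Q = 5**2*222 = 25*222 = 5550)
B(L(12, -14), 182) - Q = (63/59 + 3*((-14)**3/12**3)) - 1*5550 = (63/59 + 3*(-2744*1/1728)) - 5550 = (63/59 + 3*(-343/216)) - 5550 = (63/59 - 343/72) - 5550 = -15701/4248 - 5550 = -23592101/4248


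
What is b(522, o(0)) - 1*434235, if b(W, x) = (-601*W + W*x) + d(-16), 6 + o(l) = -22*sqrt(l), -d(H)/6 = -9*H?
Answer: -751953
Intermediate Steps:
d(H) = 54*H (d(H) = -(-54)*H = 54*H)
o(l) = -6 - 22*sqrt(l)
b(W, x) = -864 - 601*W + W*x (b(W, x) = (-601*W + W*x) + 54*(-16) = (-601*W + W*x) - 864 = -864 - 601*W + W*x)
b(522, o(0)) - 1*434235 = (-864 - 601*522 + 522*(-6 - 22*sqrt(0))) - 1*434235 = (-864 - 313722 + 522*(-6 - 22*0)) - 434235 = (-864 - 313722 + 522*(-6 + 0)) - 434235 = (-864 - 313722 + 522*(-6)) - 434235 = (-864 - 313722 - 3132) - 434235 = -317718 - 434235 = -751953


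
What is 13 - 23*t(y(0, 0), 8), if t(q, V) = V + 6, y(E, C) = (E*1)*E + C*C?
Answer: -309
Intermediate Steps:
y(E, C) = C² + E² (y(E, C) = E*E + C² = E² + C² = C² + E²)
t(q, V) = 6 + V
13 - 23*t(y(0, 0), 8) = 13 - 23*(6 + 8) = 13 - 23*14 = 13 - 322 = -309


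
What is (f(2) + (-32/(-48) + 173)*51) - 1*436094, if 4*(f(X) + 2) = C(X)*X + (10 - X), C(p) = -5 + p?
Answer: -854477/2 ≈ -4.2724e+5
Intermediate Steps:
f(X) = 1/2 - X/4 + X*(-5 + X)/4 (f(X) = -2 + ((-5 + X)*X + (10 - X))/4 = -2 + (X*(-5 + X) + (10 - X))/4 = -2 + (10 - X + X*(-5 + X))/4 = -2 + (5/2 - X/4 + X*(-5 + X)/4) = 1/2 - X/4 + X*(-5 + X)/4)
(f(2) + (-32/(-48) + 173)*51) - 1*436094 = ((1/2 - 1/4*2 + (1/4)*2*(-5 + 2)) + (-32/(-48) + 173)*51) - 1*436094 = ((1/2 - 1/2 + (1/4)*2*(-3)) + (-32*(-1/48) + 173)*51) - 436094 = ((1/2 - 1/2 - 3/2) + (2/3 + 173)*51) - 436094 = (-3/2 + (521/3)*51) - 436094 = (-3/2 + 8857) - 436094 = 17711/2 - 436094 = -854477/2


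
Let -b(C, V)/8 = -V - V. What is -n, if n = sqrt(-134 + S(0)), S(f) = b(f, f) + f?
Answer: -I*sqrt(134) ≈ -11.576*I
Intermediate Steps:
b(C, V) = 16*V (b(C, V) = -8*(-V - V) = -(-16)*V = 16*V)
S(f) = 17*f (S(f) = 16*f + f = 17*f)
n = I*sqrt(134) (n = sqrt(-134 + 17*0) = sqrt(-134 + 0) = sqrt(-134) = I*sqrt(134) ≈ 11.576*I)
-n = -I*sqrt(134)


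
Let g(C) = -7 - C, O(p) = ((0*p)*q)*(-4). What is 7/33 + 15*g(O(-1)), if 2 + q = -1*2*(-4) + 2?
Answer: -3458/33 ≈ -104.79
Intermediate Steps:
q = 8 (q = -2 + (-1*2*(-4) + 2) = -2 + (-2*(-4) + 2) = -2 + (8 + 2) = -2 + 10 = 8)
O(p) = 0 (O(p) = ((0*p)*8)*(-4) = (0*8)*(-4) = 0*(-4) = 0)
7/33 + 15*g(O(-1)) = 7/33 + 15*(-7 - 1*0) = 7*(1/33) + 15*(-7 + 0) = 7/33 + 15*(-7) = 7/33 - 105 = -3458/33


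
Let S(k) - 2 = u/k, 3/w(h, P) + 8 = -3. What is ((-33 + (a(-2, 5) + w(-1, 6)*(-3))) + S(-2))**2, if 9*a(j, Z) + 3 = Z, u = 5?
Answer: 41306329/39204 ≈ 1053.6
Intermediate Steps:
a(j, Z) = -1/3 + Z/9
w(h, P) = -3/11 (w(h, P) = 3/(-8 - 3) = 3/(-11) = 3*(-1/11) = -3/11)
S(k) = 2 + 5/k
((-33 + (a(-2, 5) + w(-1, 6)*(-3))) + S(-2))**2 = ((-33 + ((-1/3 + (1/9)*5) - 3/11*(-3))) + (2 + 5/(-2)))**2 = ((-33 + ((-1/3 + 5/9) + 9/11)) + (2 + 5*(-1/2)))**2 = ((-33 + (2/9 + 9/11)) + (2 - 5/2))**2 = ((-33 + 103/99) - 1/2)**2 = (-3164/99 - 1/2)**2 = (-6427/198)**2 = 41306329/39204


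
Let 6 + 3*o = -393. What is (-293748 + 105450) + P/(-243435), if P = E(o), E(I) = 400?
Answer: -9167664806/48687 ≈ -1.8830e+5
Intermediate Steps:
o = -133 (o = -2 + (⅓)*(-393) = -2 - 131 = -133)
P = 400
(-293748 + 105450) + P/(-243435) = (-293748 + 105450) + 400/(-243435) = -188298 + 400*(-1/243435) = -188298 - 80/48687 = -9167664806/48687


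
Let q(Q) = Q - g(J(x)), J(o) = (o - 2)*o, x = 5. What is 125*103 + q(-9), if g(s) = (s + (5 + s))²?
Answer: 11641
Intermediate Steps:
J(o) = o*(-2 + o) (J(o) = (-2 + o)*o = o*(-2 + o))
g(s) = (5 + 2*s)²
q(Q) = -1225 + Q (q(Q) = Q - (5 + 2*(5*(-2 + 5)))² = Q - (5 + 2*(5*3))² = Q - (5 + 2*15)² = Q - (5 + 30)² = Q - 1*35² = Q - 1*1225 = Q - 1225 = -1225 + Q)
125*103 + q(-9) = 125*103 + (-1225 - 9) = 12875 - 1234 = 11641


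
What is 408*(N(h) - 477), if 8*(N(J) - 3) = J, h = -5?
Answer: -193647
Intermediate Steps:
N(J) = 3 + J/8
408*(N(h) - 477) = 408*((3 + (⅛)*(-5)) - 477) = 408*((3 - 5/8) - 477) = 408*(19/8 - 477) = 408*(-3797/8) = -193647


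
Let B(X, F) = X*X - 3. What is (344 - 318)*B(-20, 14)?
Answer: 10322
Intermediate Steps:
B(X, F) = -3 + X**2 (B(X, F) = X**2 - 3 = -3 + X**2)
(344 - 318)*B(-20, 14) = (344 - 318)*(-3 + (-20)**2) = 26*(-3 + 400) = 26*397 = 10322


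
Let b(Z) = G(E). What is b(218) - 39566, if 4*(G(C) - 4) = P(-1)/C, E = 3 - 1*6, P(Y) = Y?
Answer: -474743/12 ≈ -39562.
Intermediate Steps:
E = -3 (E = 3 - 6 = -3)
G(C) = 4 - 1/(4*C) (G(C) = 4 + (-1/C)/4 = 4 - 1/(4*C))
b(Z) = 49/12 (b(Z) = 4 - ¼/(-3) = 4 - ¼*(-⅓) = 4 + 1/12 = 49/12)
b(218) - 39566 = 49/12 - 39566 = -474743/12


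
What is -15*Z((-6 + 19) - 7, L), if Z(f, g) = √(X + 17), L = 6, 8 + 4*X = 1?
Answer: -15*√61/2 ≈ -58.577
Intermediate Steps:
X = -7/4 (X = -2 + (¼)*1 = -2 + ¼ = -7/4 ≈ -1.7500)
Z(f, g) = √61/2 (Z(f, g) = √(-7/4 + 17) = √(61/4) = √61/2)
-15*Z((-6 + 19) - 7, L) = -15*√61/2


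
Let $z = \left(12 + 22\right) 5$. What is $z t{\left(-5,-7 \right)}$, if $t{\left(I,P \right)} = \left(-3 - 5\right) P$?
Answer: $9520$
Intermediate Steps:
$z = 170$ ($z = 34 \cdot 5 = 170$)
$t{\left(I,P \right)} = - 8 P$
$z t{\left(-5,-7 \right)} = 170 \left(\left(-8\right) \left(-7\right)\right) = 170 \cdot 56 = 9520$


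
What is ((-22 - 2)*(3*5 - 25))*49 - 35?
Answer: 11725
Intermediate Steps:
((-22 - 2)*(3*5 - 25))*49 - 35 = -24*(15 - 25)*49 - 35 = -24*(-10)*49 - 35 = 240*49 - 35 = 11760 - 35 = 11725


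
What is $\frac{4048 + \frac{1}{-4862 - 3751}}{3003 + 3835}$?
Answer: $\frac{34865423}{58895694} \approx 0.59199$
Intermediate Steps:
$\frac{4048 + \frac{1}{-4862 - 3751}}{3003 + 3835} = \frac{4048 + \frac{1}{-8613}}{6838} = \left(4048 - \frac{1}{8613}\right) \frac{1}{6838} = \frac{34865423}{8613} \cdot \frac{1}{6838} = \frac{34865423}{58895694}$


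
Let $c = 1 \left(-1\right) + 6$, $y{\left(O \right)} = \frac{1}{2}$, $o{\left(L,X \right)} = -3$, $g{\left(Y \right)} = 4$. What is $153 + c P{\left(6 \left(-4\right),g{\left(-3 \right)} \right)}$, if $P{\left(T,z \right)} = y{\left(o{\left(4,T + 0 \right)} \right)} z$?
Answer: $163$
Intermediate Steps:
$y{\left(O \right)} = \frac{1}{2}$
$c = 5$ ($c = -1 + 6 = 5$)
$P{\left(T,z \right)} = \frac{z}{2}$
$153 + c P{\left(6 \left(-4\right),g{\left(-3 \right)} \right)} = 153 + 5 \cdot \frac{1}{2} \cdot 4 = 153 + 5 \cdot 2 = 153 + 10 = 163$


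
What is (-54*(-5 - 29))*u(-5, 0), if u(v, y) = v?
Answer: -9180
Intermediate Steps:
(-54*(-5 - 29))*u(-5, 0) = -54*(-5 - 29)*(-5) = -54*(-34)*(-5) = 1836*(-5) = -9180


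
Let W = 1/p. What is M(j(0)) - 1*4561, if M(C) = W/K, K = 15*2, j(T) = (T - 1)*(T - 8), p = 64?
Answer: -8757119/1920 ≈ -4561.0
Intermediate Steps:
j(T) = (-1 + T)*(-8 + T)
K = 30
W = 1/64 ≈ 0.015625
M(C) = 1/1920 (M(C) = (1/64)/30 = (1/64)*(1/30) = 1/1920)
M(j(0)) - 1*4561 = 1/1920 - 1*4561 = 1/1920 - 4561 = -8757119/1920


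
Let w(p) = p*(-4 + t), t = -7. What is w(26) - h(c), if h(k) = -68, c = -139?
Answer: -218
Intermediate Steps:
w(p) = -11*p (w(p) = p*(-4 - 7) = p*(-11) = -11*p)
w(26) - h(c) = -11*26 - 1*(-68) = -286 + 68 = -218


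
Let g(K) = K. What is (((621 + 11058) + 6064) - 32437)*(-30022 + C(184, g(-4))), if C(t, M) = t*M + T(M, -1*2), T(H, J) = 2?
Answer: 451928664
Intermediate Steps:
C(t, M) = 2 + M*t (C(t, M) = t*M + 2 = M*t + 2 = 2 + M*t)
(((621 + 11058) + 6064) - 32437)*(-30022 + C(184, g(-4))) = (((621 + 11058) + 6064) - 32437)*(-30022 + (2 - 4*184)) = ((11679 + 6064) - 32437)*(-30022 + (2 - 736)) = (17743 - 32437)*(-30022 - 734) = -14694*(-30756) = 451928664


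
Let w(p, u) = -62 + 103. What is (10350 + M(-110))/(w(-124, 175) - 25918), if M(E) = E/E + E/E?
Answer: -10352/25877 ≈ -0.40005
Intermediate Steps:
w(p, u) = 41
M(E) = 2 (M(E) = 1 + 1 = 2)
(10350 + M(-110))/(w(-124, 175) - 25918) = (10350 + 2)/(41 - 25918) = 10352/(-25877) = 10352*(-1/25877) = -10352/25877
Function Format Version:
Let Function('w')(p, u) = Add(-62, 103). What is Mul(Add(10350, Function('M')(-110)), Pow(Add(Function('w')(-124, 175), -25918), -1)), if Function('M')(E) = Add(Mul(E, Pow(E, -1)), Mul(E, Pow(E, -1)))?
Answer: Rational(-10352, 25877) ≈ -0.40005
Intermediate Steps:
Function('w')(p, u) = 41
Function('M')(E) = 2 (Function('M')(E) = Add(1, 1) = 2)
Mul(Add(10350, Function('M')(-110)), Pow(Add(Function('w')(-124, 175), -25918), -1)) = Mul(Add(10350, 2), Pow(Add(41, -25918), -1)) = Mul(10352, Pow(-25877, -1)) = Mul(10352, Rational(-1, 25877)) = Rational(-10352, 25877)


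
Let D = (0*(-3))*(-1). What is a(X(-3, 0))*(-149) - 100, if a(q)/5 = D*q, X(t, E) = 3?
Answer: -100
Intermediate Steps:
D = 0 (D = 0*(-1) = 0)
a(q) = 0 (a(q) = 5*(0*q) = 5*0 = 0)
a(X(-3, 0))*(-149) - 100 = 0*(-149) - 100 = 0 - 100 = -100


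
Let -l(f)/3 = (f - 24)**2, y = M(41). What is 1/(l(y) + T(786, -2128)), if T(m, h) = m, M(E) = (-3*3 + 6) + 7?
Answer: -1/414 ≈ -0.0024155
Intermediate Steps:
M(E) = 4 (M(E) = (-9 + 6) + 7 = -3 + 7 = 4)
y = 4
l(f) = -3*(-24 + f)**2 (l(f) = -3*(f - 24)**2 = -3*(-24 + f)**2)
1/(l(y) + T(786, -2128)) = 1/(-3*(-24 + 4)**2 + 786) = 1/(-3*(-20)**2 + 786) = 1/(-3*400 + 786) = 1/(-1200 + 786) = 1/(-414) = -1/414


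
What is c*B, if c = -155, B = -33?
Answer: 5115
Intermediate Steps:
c*B = -155*(-33) = 5115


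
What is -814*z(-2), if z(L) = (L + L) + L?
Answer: 4884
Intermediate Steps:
z(L) = 3*L (z(L) = 2*L + L = 3*L)
-814*z(-2) = -2442*(-2) = -814*(-6) = 4884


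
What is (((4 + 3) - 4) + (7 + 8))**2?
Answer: 324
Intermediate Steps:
(((4 + 3) - 4) + (7 + 8))**2 = ((7 - 4) + 15)**2 = (3 + 15)**2 = 18**2 = 324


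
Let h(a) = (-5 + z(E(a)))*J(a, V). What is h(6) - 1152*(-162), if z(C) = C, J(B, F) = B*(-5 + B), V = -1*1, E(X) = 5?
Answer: 186624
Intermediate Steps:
V = -1
h(a) = 0 (h(a) = (-5 + 5)*(a*(-5 + a)) = 0*(a*(-5 + a)) = 0)
h(6) - 1152*(-162) = 0 - 1152*(-162) = 0 + 186624 = 186624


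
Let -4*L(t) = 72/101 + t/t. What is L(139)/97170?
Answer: -173/39256680 ≈ -4.4069e-6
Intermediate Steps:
L(t) = -173/404 (L(t) = -(72/101 + t/t)/4 = -(72*(1/101) + 1)/4 = -(72/101 + 1)/4 = -1/4*173/101 = -173/404)
L(139)/97170 = -173/404/97170 = -173/404*1/97170 = -173/39256680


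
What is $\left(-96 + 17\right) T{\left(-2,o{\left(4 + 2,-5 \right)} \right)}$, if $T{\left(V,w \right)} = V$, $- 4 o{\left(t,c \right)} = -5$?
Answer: $158$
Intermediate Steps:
$o{\left(t,c \right)} = \frac{5}{4}$ ($o{\left(t,c \right)} = \left(- \frac{1}{4}\right) \left(-5\right) = \frac{5}{4}$)
$\left(-96 + 17\right) T{\left(-2,o{\left(4 + 2,-5 \right)} \right)} = \left(-96 + 17\right) \left(-2\right) = \left(-79\right) \left(-2\right) = 158$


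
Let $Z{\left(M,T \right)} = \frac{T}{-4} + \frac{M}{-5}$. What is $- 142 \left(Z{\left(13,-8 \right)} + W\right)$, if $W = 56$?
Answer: $- \frac{39334}{5} \approx -7866.8$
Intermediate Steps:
$Z{\left(M,T \right)} = - \frac{T}{4} - \frac{M}{5}$ ($Z{\left(M,T \right)} = T \left(- \frac{1}{4}\right) + M \left(- \frac{1}{5}\right) = - \frac{T}{4} - \frac{M}{5}$)
$- 142 \left(Z{\left(13,-8 \right)} + W\right) = - 142 \left(\left(\left(- \frac{1}{4}\right) \left(-8\right) - \frac{13}{5}\right) + 56\right) = - 142 \left(\left(2 - \frac{13}{5}\right) + 56\right) = - 142 \left(- \frac{3}{5} + 56\right) = \left(-142\right) \frac{277}{5} = - \frac{39334}{5}$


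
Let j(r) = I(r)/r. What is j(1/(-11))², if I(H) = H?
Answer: 1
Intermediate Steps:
j(r) = 1 (j(r) = r/r = 1)
j(1/(-11))² = 1² = 1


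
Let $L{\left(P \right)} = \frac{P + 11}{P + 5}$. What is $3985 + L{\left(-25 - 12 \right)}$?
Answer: $\frac{63773}{16} \approx 3985.8$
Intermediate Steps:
$L{\left(P \right)} = \frac{11 + P}{5 + P}$
$3985 + L{\left(-25 - 12 \right)} = 3985 + \frac{11 - 37}{5 - 37} = 3985 + \frac{1}{-32} \left(-26\right) = 3985 - - \frac{13}{16} = 3985 + \frac{13}{16} = \frac{63773}{16}$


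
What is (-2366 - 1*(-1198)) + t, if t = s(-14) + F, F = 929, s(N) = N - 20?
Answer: -273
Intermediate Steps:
s(N) = -20 + N
t = 895 (t = (-20 - 14) + 929 = -34 + 929 = 895)
(-2366 - 1*(-1198)) + t = (-2366 - 1*(-1198)) + 895 = (-2366 + 1198) + 895 = -1168 + 895 = -273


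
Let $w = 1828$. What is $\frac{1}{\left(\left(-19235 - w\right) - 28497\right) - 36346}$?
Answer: $- \frac{1}{85906} \approx -1.1641 \cdot 10^{-5}$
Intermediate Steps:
$\frac{1}{\left(\left(-19235 - w\right) - 28497\right) - 36346} = \frac{1}{\left(\left(-19235 - 1828\right) - 28497\right) - 36346} = \frac{1}{\left(-21063 - 28497\right) - 36346} = \frac{1}{-49560 - 36346} = \frac{1}{-85906} = - \frac{1}{85906}$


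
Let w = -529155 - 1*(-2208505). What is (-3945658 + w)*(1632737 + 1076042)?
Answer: -6138927517932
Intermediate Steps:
w = 1679350 (w = -529155 + 2208505 = 1679350)
(-3945658 + w)*(1632737 + 1076042) = (-3945658 + 1679350)*(1632737 + 1076042) = -2266308*2708779 = -6138927517932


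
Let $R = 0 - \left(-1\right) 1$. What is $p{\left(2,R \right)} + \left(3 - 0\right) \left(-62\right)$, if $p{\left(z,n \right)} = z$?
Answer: $-184$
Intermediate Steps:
$R = 1$ ($R = 0 - -1 = 0 + 1 = 1$)
$p{\left(2,R \right)} + \left(3 - 0\right) \left(-62\right) = 2 + \left(3 - 0\right) \left(-62\right) = 2 + \left(3 + 0\right) \left(-62\right) = 2 + 3 \left(-62\right) = 2 - 186 = -184$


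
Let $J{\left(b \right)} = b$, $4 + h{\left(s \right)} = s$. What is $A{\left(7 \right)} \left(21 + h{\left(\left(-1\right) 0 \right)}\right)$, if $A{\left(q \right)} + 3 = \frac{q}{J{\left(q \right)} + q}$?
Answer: $- \frac{85}{2} \approx -42.5$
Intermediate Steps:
$h{\left(s \right)} = -4 + s$
$A{\left(q \right)} = - \frac{5}{2}$ ($A{\left(q \right)} = -3 + \frac{q}{q + q} = -3 + \frac{q}{2 q} = -3 + \frac{1}{2 q} q = -3 + \frac{1}{2} = - \frac{5}{2}$)
$A{\left(7 \right)} \left(21 + h{\left(\left(-1\right) 0 \right)}\right) = - \frac{5 \left(21 - 4\right)}{2} = \left(- \frac{5}{2}\right) 17 = - \frac{85}{2}$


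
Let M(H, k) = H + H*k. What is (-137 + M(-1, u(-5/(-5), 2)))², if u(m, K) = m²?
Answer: 19321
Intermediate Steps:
(-137 + M(-1, u(-5/(-5), 2)))² = (-137 - (1 + (-5/(-5))²))² = (-137 - (1 + (-5*(-⅕))²))² = (-137 - (1 + 1²))² = (-137 - (1 + 1))² = (-137 - 1*2)² = (-137 - 2)² = (-139)² = 19321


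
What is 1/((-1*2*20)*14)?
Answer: -1/560 ≈ -0.0017857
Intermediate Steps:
1/((-1*2*20)*14) = 1/(-2*20*14) = 1/(-40*14) = 1/(-560) = -1/560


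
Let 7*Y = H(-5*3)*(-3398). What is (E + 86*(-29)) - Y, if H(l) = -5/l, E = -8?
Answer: -49144/21 ≈ -2340.2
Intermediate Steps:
Y = -3398/21 (Y = (-5/((-5*3))*(-3398))/7 = (-5/(-15)*(-3398))/7 = (-5*(-1/15)*(-3398))/7 = ((⅓)*(-3398))/7 = (⅐)*(-3398/3) = -3398/21 ≈ -161.81)
(E + 86*(-29)) - Y = (-8 + 86*(-29)) - 1*(-3398/21) = (-8 - 2494) + 3398/21 = -2502 + 3398/21 = -49144/21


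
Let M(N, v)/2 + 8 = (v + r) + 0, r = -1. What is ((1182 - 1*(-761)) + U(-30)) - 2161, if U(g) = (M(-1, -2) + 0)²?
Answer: 266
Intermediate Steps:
M(N, v) = -18 + 2*v (M(N, v) = -16 + 2*((v - 1) + 0) = -16 + 2*((-1 + v) + 0) = -16 + 2*(-1 + v) = -16 + (-2 + 2*v) = -18 + 2*v)
U(g) = 484 (U(g) = ((-18 + 2*(-2)) + 0)² = ((-18 - 4) + 0)² = (-22 + 0)² = (-22)² = 484)
((1182 - 1*(-761)) + U(-30)) - 2161 = ((1182 - 1*(-761)) + 484) - 2161 = ((1182 + 761) + 484) - 2161 = (1943 + 484) - 2161 = 2427 - 2161 = 266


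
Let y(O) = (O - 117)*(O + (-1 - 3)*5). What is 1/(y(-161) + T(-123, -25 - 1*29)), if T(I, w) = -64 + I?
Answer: 1/50131 ≈ 1.9948e-5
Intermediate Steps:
y(O) = (-117 + O)*(-20 + O) (y(O) = (-117 + O)*(O - 4*5) = (-117 + O)*(O - 20) = (-117 + O)*(-20 + O))
1/(y(-161) + T(-123, -25 - 1*29)) = 1/((2340 + (-161)**2 - 137*(-161)) + (-64 - 123)) = 1/((2340 + 25921 + 22057) - 187) = 1/(50318 - 187) = 1/50131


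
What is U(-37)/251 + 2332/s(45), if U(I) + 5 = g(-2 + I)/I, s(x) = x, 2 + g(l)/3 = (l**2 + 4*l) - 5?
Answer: 21465629/417915 ≈ 51.364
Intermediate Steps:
g(l) = -21 + 3*l**2 + 12*l (g(l) = -6 + 3*((l**2 + 4*l) - 5) = -6 + 3*(-5 + l**2 + 4*l) = -6 + (-15 + 3*l**2 + 12*l) = -21 + 3*l**2 + 12*l)
U(I) = -5 + (-45 + 3*(-2 + I)**2 + 12*I)/I (U(I) = -5 + (-21 + 3*(-2 + I)**2 + 12*(-2 + I))/I = -5 + (-21 + 3*(-2 + I)**2 + (-24 + 12*I))/I = -5 + (-45 + 3*(-2 + I)**2 + 12*I)/I)
U(-37)/251 + 2332/s(45) = (-5 - 33/(-37) + 3*(-37))/251 + 2332/45 = (-5 - 33*(-1/37) - 111)*(1/251) + 2332*(1/45) = (-5 + 33/37 - 111)*(1/251) + 2332/45 = -4259/37*1/251 + 2332/45 = -4259/9287 + 2332/45 = 21465629/417915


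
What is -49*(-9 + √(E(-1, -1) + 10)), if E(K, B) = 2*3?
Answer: 245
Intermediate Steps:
E(K, B) = 6
-49*(-9 + √(E(-1, -1) + 10)) = -49*(-9 + √(6 + 10)) = -49*(-9 + √16) = -49*(-9 + 4) = -49*(-5) = 245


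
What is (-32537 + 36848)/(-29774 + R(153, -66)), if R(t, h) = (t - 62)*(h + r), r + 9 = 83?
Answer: -1437/9682 ≈ -0.14842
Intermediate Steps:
r = 74 (r = -9 + 83 = 74)
R(t, h) = (-62 + t)*(74 + h) (R(t, h) = (t - 62)*(h + 74) = (-62 + t)*(74 + h))
(-32537 + 36848)/(-29774 + R(153, -66)) = (-32537 + 36848)/(-29774 + (-4588 - 62*(-66) + 74*153 - 66*153)) = 4311/(-29774 + (-4588 + 4092 + 11322 - 10098)) = 4311/(-29774 + 728) = 4311/(-29046) = 4311*(-1/29046) = -1437/9682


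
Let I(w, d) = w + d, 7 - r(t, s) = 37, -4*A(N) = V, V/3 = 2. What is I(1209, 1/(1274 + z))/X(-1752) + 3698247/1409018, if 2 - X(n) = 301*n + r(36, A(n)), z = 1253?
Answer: 47432271081697/18055744212506 ≈ 2.6270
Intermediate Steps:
V = 6 (V = 3*2 = 6)
A(N) = -3/2 (A(N) = -1/4*6 = -3/2)
r(t, s) = -30 (r(t, s) = 7 - 1*37 = 7 - 37 = -30)
X(n) = 32 - 301*n (X(n) = 2 - (301*n - 30) = 2 - (-30 + 301*n) = 2 + (30 - 301*n) = 32 - 301*n)
I(w, d) = d + w
I(1209, 1/(1274 + z))/X(-1752) + 3698247/1409018 = (1/(1274 + 1253) + 1209)/(32 - 301*(-1752)) + 3698247/1409018 = (1/2527 + 1209)/(32 + 527352) + 3698247*(1/1409018) = (1/2527 + 1209)/527384 + 3698247/1409018 = (3055144/2527)*(1/527384) + 3698247/1409018 = 381893/166587421 + 3698247/1409018 = 47432271081697/18055744212506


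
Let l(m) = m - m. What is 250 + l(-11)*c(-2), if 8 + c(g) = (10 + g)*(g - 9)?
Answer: 250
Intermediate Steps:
l(m) = 0
c(g) = -8 + (-9 + g)*(10 + g) (c(g) = -8 + (10 + g)*(g - 9) = -8 + (10 + g)*(-9 + g) = -8 + (-9 + g)*(10 + g))
250 + l(-11)*c(-2) = 250 + 0*(-98 - 2 + (-2)**2) = 250 + 0*(-98 - 2 + 4) = 250 + 0*(-96) = 250 + 0 = 250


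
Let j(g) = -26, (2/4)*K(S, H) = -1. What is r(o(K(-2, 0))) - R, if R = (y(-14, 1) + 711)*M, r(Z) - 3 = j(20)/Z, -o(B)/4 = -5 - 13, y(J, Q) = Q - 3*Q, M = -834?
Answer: 21287111/36 ≈ 5.9131e+5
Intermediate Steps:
K(S, H) = -2 (K(S, H) = 2*(-1) = -2)
y(J, Q) = -2*Q
o(B) = 72 (o(B) = -4*(-5 - 13) = -4*(-18) = 72)
r(Z) = 3 - 26/Z
R = -591306 (R = (-2*1 + 711)*(-834) = (-2 + 711)*(-834) = 709*(-834) = -591306)
r(o(K(-2, 0))) - R = (3 - 26/72) - 1*(-591306) = (3 - 26*1/72) + 591306 = (3 - 13/36) + 591306 = 95/36 + 591306 = 21287111/36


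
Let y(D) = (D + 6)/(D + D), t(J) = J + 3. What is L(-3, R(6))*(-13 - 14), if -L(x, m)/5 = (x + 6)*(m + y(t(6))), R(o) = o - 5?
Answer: 1485/2 ≈ 742.50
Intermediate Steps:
t(J) = 3 + J
R(o) = -5 + o
y(D) = (6 + D)/(2*D) (y(D) = (6 + D)/((2*D)) = (6 + D)*(1/(2*D)) = (6 + D)/(2*D))
L(x, m) = -5*(6 + x)*(⅚ + m) (L(x, m) = -5*(x + 6)*(m + (6 + (3 + 6))/(2*(3 + 6))) = -5*(6 + x)*(m + (½)*(6 + 9)/9) = -5*(6 + x)*(m + (½)*(⅑)*15) = -5*(6 + x)*(m + ⅚) = -5*(6 + x)*(⅚ + m))
L(-3, R(6))*(-13 - 14) = (-25 - 30*(-5 + 6) - 25/6*(-3) - 5*(-5 + 6)*(-3))*(-13 - 14) = (-25 - 30*1 + 25/2 - 5*1*(-3))*(-27) = (-25 - 30 + 25/2 + 15)*(-27) = -55/2*(-27) = 1485/2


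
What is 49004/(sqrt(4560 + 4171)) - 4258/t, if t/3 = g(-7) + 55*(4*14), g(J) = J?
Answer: -4258/9219 + 49004*sqrt(8731)/8731 ≈ 523.98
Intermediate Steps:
t = 9219 (t = 3*(-7 + 55*(4*14)) = 3*(-7 + 55*56) = 3*(-7 + 3080) = 3*3073 = 9219)
49004/(sqrt(4560 + 4171)) - 4258/t = 49004/(sqrt(4560 + 4171)) - 4258/9219 = 49004/(sqrt(8731)) - 4258*1/9219 = 49004*(sqrt(8731)/8731) - 4258/9219 = 49004*sqrt(8731)/8731 - 4258/9219 = -4258/9219 + 49004*sqrt(8731)/8731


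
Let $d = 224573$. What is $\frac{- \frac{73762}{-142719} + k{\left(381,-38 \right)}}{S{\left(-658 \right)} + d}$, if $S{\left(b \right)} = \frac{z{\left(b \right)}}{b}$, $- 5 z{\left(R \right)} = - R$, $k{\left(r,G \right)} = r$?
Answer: $\frac{272248505}{160254312654} \approx 0.0016989$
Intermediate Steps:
$z{\left(R \right)} = \frac{R}{5}$ ($z{\left(R \right)} = - \frac{\left(-1\right) R}{5} = \frac{R}{5}$)
$S{\left(b \right)} = \frac{1}{5}$ ($S{\left(b \right)} = \frac{\frac{1}{5} b}{b} = \frac{1}{5}$)
$\frac{- \frac{73762}{-142719} + k{\left(381,-38 \right)}}{S{\left(-658 \right)} + d} = \frac{- \frac{73762}{-142719} + 381}{\frac{1}{5} + 224573} = \frac{\left(-73762\right) \left(- \frac{1}{142719}\right) + 381}{\frac{1122866}{5}} = \left(\frac{73762}{142719} + 381\right) \frac{5}{1122866} = \frac{54449701}{142719} \cdot \frac{5}{1122866} = \frac{272248505}{160254312654}$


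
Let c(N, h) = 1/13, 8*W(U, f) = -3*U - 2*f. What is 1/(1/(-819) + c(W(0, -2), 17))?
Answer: 819/62 ≈ 13.210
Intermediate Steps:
W(U, f) = -3*U/8 - f/4 (W(U, f) = (-3*U - 2*f)/8 = -3*U/8 - f/4)
c(N, h) = 1/13
1/(1/(-819) + c(W(0, -2), 17)) = 1/(1/(-819) + 1/13) = 1/(-1/819 + 1/13) = 1/(62/819) = 819/62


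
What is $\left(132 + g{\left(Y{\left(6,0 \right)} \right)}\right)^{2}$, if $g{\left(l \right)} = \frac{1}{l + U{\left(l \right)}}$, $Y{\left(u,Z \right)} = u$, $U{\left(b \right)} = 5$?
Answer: $\frac{2111209}{121} \approx 17448.0$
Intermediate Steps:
$g{\left(l \right)} = \frac{1}{5 + l}$ ($g{\left(l \right)} = \frac{1}{l + 5} = \frac{1}{5 + l}$)
$\left(132 + g{\left(Y{\left(6,0 \right)} \right)}\right)^{2} = \left(132 + \frac{1}{5 + 6}\right)^{2} = \left(132 + \frac{1}{11}\right)^{2} = \left(\frac{1453}{11}\right)^{2} = \frac{2111209}{121}$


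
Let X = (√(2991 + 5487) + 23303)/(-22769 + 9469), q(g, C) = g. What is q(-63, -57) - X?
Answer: -116371/1900 + 3*√942/13300 ≈ -61.241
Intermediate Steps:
X = -3329/1900 - 3*√942/13300 (X = (√8478 + 23303)/(-13300) = (3*√942 + 23303)*(-1/13300) = (23303 + 3*√942)*(-1/13300) = -3329/1900 - 3*√942/13300 ≈ -1.7590)
q(-63, -57) - X = -63 - (-3329/1900 - 3*√942/13300) = -63 + (3329/1900 + 3*√942/13300) = -116371/1900 + 3*√942/13300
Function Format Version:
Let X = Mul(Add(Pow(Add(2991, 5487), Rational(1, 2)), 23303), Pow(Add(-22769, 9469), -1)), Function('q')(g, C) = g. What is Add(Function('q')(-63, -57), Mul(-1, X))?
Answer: Add(Rational(-116371, 1900), Mul(Rational(3, 13300), Pow(942, Rational(1, 2)))) ≈ -61.241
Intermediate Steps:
X = Add(Rational(-3329, 1900), Mul(Rational(-3, 13300), Pow(942, Rational(1, 2)))) (X = Mul(Add(Pow(8478, Rational(1, 2)), 23303), Pow(-13300, -1)) = Mul(Add(Mul(3, Pow(942, Rational(1, 2))), 23303), Rational(-1, 13300)) = Mul(Add(23303, Mul(3, Pow(942, Rational(1, 2)))), Rational(-1, 13300)) = Add(Rational(-3329, 1900), Mul(Rational(-3, 13300), Pow(942, Rational(1, 2)))) ≈ -1.7590)
Add(Function('q')(-63, -57), Mul(-1, X)) = Add(-63, Mul(-1, Add(Rational(-3329, 1900), Mul(Rational(-3, 13300), Pow(942, Rational(1, 2)))))) = Add(-63, Add(Rational(3329, 1900), Mul(Rational(3, 13300), Pow(942, Rational(1, 2))))) = Add(Rational(-116371, 1900), Mul(Rational(3, 13300), Pow(942, Rational(1, 2))))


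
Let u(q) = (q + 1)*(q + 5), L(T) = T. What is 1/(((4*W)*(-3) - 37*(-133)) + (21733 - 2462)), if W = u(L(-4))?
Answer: 1/24228 ≈ 4.1275e-5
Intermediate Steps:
u(q) = (1 + q)*(5 + q)
W = -3 (W = 5 + (-4)² + 6*(-4) = 5 + 16 - 24 = -3)
1/(((4*W)*(-3) - 37*(-133)) + (21733 - 2462)) = 1/(((4*(-3))*(-3) - 37*(-133)) + (21733 - 2462)) = 1/((-12*(-3) + 4921) + 19271) = 1/((36 + 4921) + 19271) = 1/(4957 + 19271) = 1/24228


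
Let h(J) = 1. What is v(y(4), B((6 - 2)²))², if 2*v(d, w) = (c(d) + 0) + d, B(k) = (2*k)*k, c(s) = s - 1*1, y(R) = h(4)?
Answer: ¼ ≈ 0.25000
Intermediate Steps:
y(R) = 1
c(s) = -1 + s (c(s) = s - 1 = -1 + s)
B(k) = 2*k²
v(d, w) = -½ + d (v(d, w) = (((-1 + d) + 0) + d)/2 = ((-1 + d) + d)/2 = (-1 + 2*d)/2 = -½ + d)
v(y(4), B((6 - 2)²))² = (-½ + 1)² = (½)² = ¼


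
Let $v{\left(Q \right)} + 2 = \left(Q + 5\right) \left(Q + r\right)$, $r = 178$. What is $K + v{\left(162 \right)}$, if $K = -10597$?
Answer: $46181$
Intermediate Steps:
$v{\left(Q \right)} = -2 + \left(5 + Q\right) \left(178 + Q\right)$ ($v{\left(Q \right)} = -2 + \left(Q + 5\right) \left(Q + 178\right) = -2 + \left(5 + Q\right) \left(178 + Q\right)$)
$K + v{\left(162 \right)} = -10597 + \left(888 + 162^{2} + 183 \cdot 162\right) = -10597 + \left(888 + 26244 + 29646\right) = -10597 + 56778 = 46181$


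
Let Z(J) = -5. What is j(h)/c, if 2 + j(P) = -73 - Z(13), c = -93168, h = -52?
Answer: 35/46584 ≈ 0.00075133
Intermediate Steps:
j(P) = -70 (j(P) = -2 + (-73 - 1*(-5)) = -2 + (-73 + 5) = -2 - 68 = -70)
j(h)/c = -70/(-93168) = -70*(-1/93168) = 35/46584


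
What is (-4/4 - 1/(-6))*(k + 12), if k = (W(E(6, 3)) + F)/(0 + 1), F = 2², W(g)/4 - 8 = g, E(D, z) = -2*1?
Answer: -100/3 ≈ -33.333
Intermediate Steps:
E(D, z) = -2
W(g) = 32 + 4*g
F = 4
k = 28 (k = ((32 + 4*(-2)) + 4)/(0 + 1) = ((32 - 8) + 4)/1 = (24 + 4)*1 = 28*1 = 28)
(-4/4 - 1/(-6))*(k + 12) = (-4/4 - 1/(-6))*(28 + 12) = (-4*¼ - 1*(-⅙))*40 = (-1 + ⅙)*40 = -⅚*40 = -100/3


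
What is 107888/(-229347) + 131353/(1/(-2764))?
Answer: -83266651289012/229347 ≈ -3.6306e+8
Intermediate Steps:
107888/(-229347) + 131353/(1/(-2764)) = 107888*(-1/229347) + 131353/(-1/2764) = -107888/229347 + 131353*(-2764) = -107888/229347 - 363059692 = -83266651289012/229347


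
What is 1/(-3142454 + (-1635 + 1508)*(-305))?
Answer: -1/3103719 ≈ -3.2219e-7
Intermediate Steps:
1/(-3142454 + (-1635 + 1508)*(-305)) = 1/(-3142454 - 127*(-305)) = 1/(-3142454 + 38735) = 1/(-3103719) = -1/3103719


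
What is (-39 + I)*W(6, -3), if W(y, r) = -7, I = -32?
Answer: 497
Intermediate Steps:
(-39 + I)*W(6, -3) = (-39 - 32)*(-7) = -71*(-7) = 497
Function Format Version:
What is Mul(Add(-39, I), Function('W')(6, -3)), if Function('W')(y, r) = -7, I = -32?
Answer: 497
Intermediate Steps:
Mul(Add(-39, I), Function('W')(6, -3)) = Mul(Add(-39, -32), -7) = Mul(-71, -7) = 497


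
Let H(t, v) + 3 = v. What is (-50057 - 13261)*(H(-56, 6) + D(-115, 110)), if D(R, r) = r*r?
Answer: -766337754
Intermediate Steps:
D(R, r) = r²
H(t, v) = -3 + v
(-50057 - 13261)*(H(-56, 6) + D(-115, 110)) = (-50057 - 13261)*((-3 + 6) + 110²) = -63318*(3 + 12100) = -63318*12103 = -766337754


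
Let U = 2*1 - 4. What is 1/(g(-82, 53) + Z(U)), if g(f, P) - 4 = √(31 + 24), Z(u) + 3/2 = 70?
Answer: 58/4161 - 4*√55/20805 ≈ 0.012513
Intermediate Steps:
U = -2 (U = 2 - 4 = -2)
Z(u) = 137/2 (Z(u) = -3/2 + 70 = 137/2)
g(f, P) = 4 + √55 (g(f, P) = 4 + √(31 + 24) = 4 + √55)
1/(g(-82, 53) + Z(U)) = 1/((4 + √55) + 137/2) = 1/(145/2 + √55)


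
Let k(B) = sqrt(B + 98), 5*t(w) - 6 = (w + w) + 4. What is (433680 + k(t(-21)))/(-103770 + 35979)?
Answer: -144560/22597 - sqrt(2290)/338955 ≈ -6.3975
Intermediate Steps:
t(w) = 2 + 2*w/5 (t(w) = 6/5 + ((w + w) + 4)/5 = 6/5 + (2*w + 4)/5 = 6/5 + (4 + 2*w)/5 = 6/5 + (4/5 + 2*w/5) = 2 + 2*w/5)
k(B) = sqrt(98 + B)
(433680 + k(t(-21)))/(-103770 + 35979) = (433680 + sqrt(98 + (2 + (2/5)*(-21))))/(-103770 + 35979) = (433680 + sqrt(98 + (2 - 42/5)))/(-67791) = (433680 + sqrt(98 - 32/5))*(-1/67791) = (433680 + sqrt(458/5))*(-1/67791) = (433680 + sqrt(2290)/5)*(-1/67791) = -144560/22597 - sqrt(2290)/338955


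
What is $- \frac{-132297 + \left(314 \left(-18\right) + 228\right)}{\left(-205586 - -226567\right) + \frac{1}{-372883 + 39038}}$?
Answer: $\frac{15325822415}{2334800648} \approx 6.5641$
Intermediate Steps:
$- \frac{-132297 + \left(314 \left(-18\right) + 228\right)}{\left(-205586 - -226567\right) + \frac{1}{-372883 + 39038}} = - \frac{-132297 + \left(-5652 + 228\right)}{\left(-205586 + 226567\right) + \frac{1}{-333845}} = - \frac{-132297 - 5424}{20981 - \frac{1}{333845}} = - \frac{-137721}{\frac{7004401944}{333845}} = - \frac{\left(-137721\right) 333845}{7004401944} = \left(-1\right) \left(- \frac{15325822415}{2334800648}\right) = \frac{15325822415}{2334800648}$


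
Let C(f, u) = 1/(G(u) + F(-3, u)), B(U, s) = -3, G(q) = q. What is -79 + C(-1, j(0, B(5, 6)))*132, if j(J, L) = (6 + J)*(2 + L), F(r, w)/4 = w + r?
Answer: -575/7 ≈ -82.143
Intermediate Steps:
F(r, w) = 4*r + 4*w (F(r, w) = 4*(w + r) = 4*(r + w) = 4*r + 4*w)
j(J, L) = (2 + L)*(6 + J)
C(f, u) = 1/(-12 + 5*u) (C(f, u) = 1/(u + (4*(-3) + 4*u)) = 1/(u + (-12 + 4*u)) = 1/(-12 + 5*u))
-79 + C(-1, j(0, B(5, 6)))*132 = -79 + 132/(-12 + 5*(12 + 2*0 + 6*(-3) + 0*(-3))) = -79 + 132/(-12 + 5*(12 + 0 - 18 + 0)) = -79 + 132/(-12 + 5*(-6)) = -79 + 132/(-12 - 30) = -79 + 132/(-42) = -79 - 1/42*132 = -79 - 22/7 = -575/7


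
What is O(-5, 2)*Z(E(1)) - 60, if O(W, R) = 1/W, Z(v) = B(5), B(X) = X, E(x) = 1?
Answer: -61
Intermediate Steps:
Z(v) = 5
O(-5, 2)*Z(E(1)) - 60 = 5/(-5) - 60 = -⅕*5 - 60 = -1 - 60 = -61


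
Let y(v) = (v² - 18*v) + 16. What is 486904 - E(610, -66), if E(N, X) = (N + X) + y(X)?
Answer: 480800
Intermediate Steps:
y(v) = 16 + v² - 18*v
E(N, X) = 16 + N + X² - 17*X (E(N, X) = (N + X) + (16 + X² - 18*X) = 16 + N + X² - 17*X)
486904 - E(610, -66) = 486904 - (16 + 610 + (-66)² - 17*(-66)) = 486904 - (16 + 610 + 4356 + 1122) = 486904 - 1*6104 = 486904 - 6104 = 480800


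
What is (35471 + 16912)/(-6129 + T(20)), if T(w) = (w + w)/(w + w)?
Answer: -52383/6128 ≈ -8.5481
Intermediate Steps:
T(w) = 1 (T(w) = (2*w)/((2*w)) = (2*w)*(1/(2*w)) = 1)
(35471 + 16912)/(-6129 + T(20)) = (35471 + 16912)/(-6129 + 1) = 52383/(-6128) = 52383*(-1/6128) = -52383/6128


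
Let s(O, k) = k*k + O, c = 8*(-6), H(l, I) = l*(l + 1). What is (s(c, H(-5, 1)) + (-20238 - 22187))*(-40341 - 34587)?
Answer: 3152445744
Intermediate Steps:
H(l, I) = l*(1 + l)
c = -48
s(O, k) = O + k² (s(O, k) = k² + O = O + k²)
(s(c, H(-5, 1)) + (-20238 - 22187))*(-40341 - 34587) = ((-48 + (-5*(1 - 5))²) + (-20238 - 22187))*(-40341 - 34587) = ((-48 + (-5*(-4))²) - 42425)*(-74928) = ((-48 + 20²) - 42425)*(-74928) = ((-48 + 400) - 42425)*(-74928) = (352 - 42425)*(-74928) = -42073*(-74928) = 3152445744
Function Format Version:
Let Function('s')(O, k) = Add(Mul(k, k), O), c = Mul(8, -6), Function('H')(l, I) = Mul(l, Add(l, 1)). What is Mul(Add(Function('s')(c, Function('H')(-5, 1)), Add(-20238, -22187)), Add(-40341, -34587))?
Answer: 3152445744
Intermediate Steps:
Function('H')(l, I) = Mul(l, Add(1, l))
c = -48
Function('s')(O, k) = Add(O, Pow(k, 2)) (Function('s')(O, k) = Add(Pow(k, 2), O) = Add(O, Pow(k, 2)))
Mul(Add(Function('s')(c, Function('H')(-5, 1)), Add(-20238, -22187)), Add(-40341, -34587)) = Mul(Add(Add(-48, Pow(Mul(-5, Add(1, -5)), 2)), Add(-20238, -22187)), Add(-40341, -34587)) = Mul(Add(Add(-48, Pow(Mul(-5, -4), 2)), -42425), -74928) = Mul(Add(Add(-48, Pow(20, 2)), -42425), -74928) = Mul(Add(Add(-48, 400), -42425), -74928) = Mul(Add(352, -42425), -74928) = Mul(-42073, -74928) = 3152445744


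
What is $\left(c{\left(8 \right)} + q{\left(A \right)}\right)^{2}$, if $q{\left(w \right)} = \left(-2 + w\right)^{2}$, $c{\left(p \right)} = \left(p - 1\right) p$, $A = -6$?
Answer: $14400$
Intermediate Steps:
$c{\left(p \right)} = p \left(-1 + p\right)$ ($c{\left(p \right)} = \left(-1 + p\right) p = p \left(-1 + p\right)$)
$\left(c{\left(8 \right)} + q{\left(A \right)}\right)^{2} = \left(8 \left(-1 + 8\right) + \left(-2 - 6\right)^{2}\right)^{2} = \left(8 \cdot 7 + \left(-8\right)^{2}\right)^{2} = \left(56 + 64\right)^{2} = 120^{2} = 14400$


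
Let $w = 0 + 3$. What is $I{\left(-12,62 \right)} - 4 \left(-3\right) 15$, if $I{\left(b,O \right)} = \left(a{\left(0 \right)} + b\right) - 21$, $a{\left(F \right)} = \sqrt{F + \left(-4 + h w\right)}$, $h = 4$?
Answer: $147 + 2 \sqrt{2} \approx 149.83$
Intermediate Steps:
$w = 3$
$a{\left(F \right)} = \sqrt{8 + F}$ ($a{\left(F \right)} = \sqrt{F + \left(-4 + 4 \cdot 3\right)} = \sqrt{F + \left(-4 + 12\right)} = \sqrt{F + 8} = \sqrt{8 + F}$)
$I{\left(b,O \right)} = -21 + b + 2 \sqrt{2}$ ($I{\left(b,O \right)} = \left(\sqrt{8 + 0} + b\right) - 21 = \left(\sqrt{8} + b\right) - 21 = \left(2 \sqrt{2} + b\right) - 21 = \left(b + 2 \sqrt{2}\right) - 21 = -21 + b + 2 \sqrt{2}$)
$I{\left(-12,62 \right)} - 4 \left(-3\right) 15 = \left(-21 - 12 + 2 \sqrt{2}\right) - 4 \left(-3\right) 15 = \left(-33 + 2 \sqrt{2}\right) - \left(-12\right) 15 = \left(-33 + 2 \sqrt{2}\right) - -180 = \left(-33 + 2 \sqrt{2}\right) + 180 = 147 + 2 \sqrt{2}$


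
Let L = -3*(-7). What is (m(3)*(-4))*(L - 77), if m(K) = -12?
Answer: -2688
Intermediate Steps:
L = 21
(m(3)*(-4))*(L - 77) = (-12*(-4))*(21 - 77) = 48*(-56) = -2688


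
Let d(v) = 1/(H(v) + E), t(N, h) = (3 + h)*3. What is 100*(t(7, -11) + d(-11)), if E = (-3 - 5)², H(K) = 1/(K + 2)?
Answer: -55164/23 ≈ -2398.4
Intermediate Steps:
H(K) = 1/(2 + K)
E = 64 (E = (-8)² = 64)
t(N, h) = 9 + 3*h
d(v) = 1/(64 + 1/(2 + v)) (d(v) = 1/(1/(2 + v) + 64) = 1/(64 + 1/(2 + v)))
100*(t(7, -11) + d(-11)) = 100*((9 + 3*(-11)) + (2 - 11)/(129 + 64*(-11))) = 100*((9 - 33) - 9/(129 - 704)) = 100*(-24 - 9/(-575)) = 100*(-24 - 1/575*(-9)) = 100*(-24 + 9/575) = 100*(-13791/575) = -55164/23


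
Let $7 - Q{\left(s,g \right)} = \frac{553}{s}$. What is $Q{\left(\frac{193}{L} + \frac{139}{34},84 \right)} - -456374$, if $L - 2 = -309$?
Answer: $\frac{16474602077}{36111} \approx 4.5622 \cdot 10^{5}$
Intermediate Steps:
$L = -307$ ($L = 2 - 309 = -307$)
$Q{\left(s,g \right)} = 7 - \frac{553}{s}$
$Q{\left(\frac{193}{L} + \frac{139}{34},84 \right)} - -456374 = \left(7 - \frac{553}{\frac{193}{-307} + \frac{139}{34}}\right) - -456374 = \left(7 - \frac{553}{193 \left(- \frac{1}{307}\right) + 139 \cdot \frac{1}{34}}\right) + 456374 = \left(7 - \frac{553}{- \frac{193}{307} + \frac{139}{34}}\right) + 456374 = \left(7 - \frac{553}{\frac{36111}{10438}}\right) + 456374 = \left(7 - \frac{5772214}{36111}\right) + 456374 = - \frac{5519437}{36111} + 456374 = \frac{16474602077}{36111}$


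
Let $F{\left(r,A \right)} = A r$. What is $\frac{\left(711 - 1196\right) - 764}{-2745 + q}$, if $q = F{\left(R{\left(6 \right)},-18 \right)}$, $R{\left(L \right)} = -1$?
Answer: $\frac{1249}{2727} \approx 0.45801$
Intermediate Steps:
$q = 18$ ($q = \left(-18\right) \left(-1\right) = 18$)
$\frac{\left(711 - 1196\right) - 764}{-2745 + q} = \frac{\left(711 - 1196\right) - 764}{-2745 + 18} = \frac{\left(711 - 1196\right) - 764}{-2727} = \left(-485 - 764\right) \left(- \frac{1}{2727}\right) = \left(-1249\right) \left(- \frac{1}{2727}\right) = \frac{1249}{2727}$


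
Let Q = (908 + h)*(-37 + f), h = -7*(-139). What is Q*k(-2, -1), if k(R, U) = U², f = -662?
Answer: -1314819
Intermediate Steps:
h = 973
Q = -1314819 (Q = (908 + 973)*(-37 - 662) = 1881*(-699) = -1314819)
Q*k(-2, -1) = -1314819*(-1)² = -1314819*1 = -1314819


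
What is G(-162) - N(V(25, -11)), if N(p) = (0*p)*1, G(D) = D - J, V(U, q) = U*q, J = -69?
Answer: -93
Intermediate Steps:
G(D) = 69 + D (G(D) = D - 1*(-69) = D + 69 = 69 + D)
N(p) = 0 (N(p) = 0*1 = 0)
G(-162) - N(V(25, -11)) = (69 - 162) - 1*0 = -93 + 0 = -93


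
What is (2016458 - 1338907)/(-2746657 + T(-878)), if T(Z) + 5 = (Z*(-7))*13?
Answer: -677551/2666764 ≈ -0.25407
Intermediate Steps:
T(Z) = -5 - 91*Z (T(Z) = -5 + (Z*(-7))*13 = -5 - 7*Z*13 = -5 - 91*Z)
(2016458 - 1338907)/(-2746657 + T(-878)) = (2016458 - 1338907)/(-2746657 + (-5 - 91*(-878))) = 677551/(-2746657 + (-5 + 79898)) = 677551/(-2746657 + 79893) = 677551/(-2666764) = 677551*(-1/2666764) = -677551/2666764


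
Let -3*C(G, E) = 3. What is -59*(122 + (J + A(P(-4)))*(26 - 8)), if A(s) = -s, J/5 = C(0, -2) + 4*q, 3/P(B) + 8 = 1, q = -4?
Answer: 578318/7 ≈ 82617.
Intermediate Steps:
C(G, E) = -1 (C(G, E) = -⅓*3 = -1)
P(B) = -3/7 (P(B) = 3/(-8 + 1) = 3/(-7) = 3*(-⅐) = -3/7)
J = -85 (J = 5*(-1 + 4*(-4)) = 5*(-1 - 16) = 5*(-17) = -85)
-59*(122 + (J + A(P(-4)))*(26 - 8)) = -59*(122 + (-85 - 1*(-3/7))*(26 - 8)) = -59*(122 + (-85 + 3/7)*18) = -59*(122 - 592/7*18) = -59*(122 - 10656/7) = -59*(-9802/7) = 578318/7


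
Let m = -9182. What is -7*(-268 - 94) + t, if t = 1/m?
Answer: 23267187/9182 ≈ 2534.0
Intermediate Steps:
t = -1/9182 (t = 1/(-9182) = -1/9182 ≈ -0.00010891)
-7*(-268 - 94) + t = -7*(-268 - 94) - 1/9182 = -7*(-362) - 1/9182 = 2534 - 1/9182 = 23267187/9182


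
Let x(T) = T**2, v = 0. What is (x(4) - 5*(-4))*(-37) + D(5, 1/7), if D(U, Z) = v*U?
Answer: -1332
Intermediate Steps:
D(U, Z) = 0 (D(U, Z) = 0*U = 0)
(x(4) - 5*(-4))*(-37) + D(5, 1/7) = (4**2 - 5*(-4))*(-37) + 0 = (16 + 20)*(-37) + 0 = 36*(-37) + 0 = -1332 + 0 = -1332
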